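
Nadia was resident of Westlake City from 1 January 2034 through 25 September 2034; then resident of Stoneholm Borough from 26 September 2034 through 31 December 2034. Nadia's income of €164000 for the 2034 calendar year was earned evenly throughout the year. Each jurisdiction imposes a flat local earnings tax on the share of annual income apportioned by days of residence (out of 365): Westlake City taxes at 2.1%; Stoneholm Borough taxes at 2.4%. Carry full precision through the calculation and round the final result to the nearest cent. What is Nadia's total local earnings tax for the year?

€3574.75

Westlake City, 1 January – 25 September 2034: 268 days → €164000 × 2.1% × 268/365 = €2528.7452
Stoneholm Borough, 26 September – 31 December 2034: 97 days → €164000 × 2.4% × 97/365 = €1046.0055
Total = €3574.7507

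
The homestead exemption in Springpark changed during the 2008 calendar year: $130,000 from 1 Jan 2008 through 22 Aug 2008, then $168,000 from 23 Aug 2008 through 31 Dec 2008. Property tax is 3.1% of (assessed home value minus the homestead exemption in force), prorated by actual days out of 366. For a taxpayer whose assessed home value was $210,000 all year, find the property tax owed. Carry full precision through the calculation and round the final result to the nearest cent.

1 Jan – 22 Aug 2008: 235 days, exemption $130,000 → ($210,000 − $130,000) × 3.1% × 235/366 = $1,592.3497
23 Aug – 31 Dec 2008: 131 days, exemption $168,000 → ($210,000 − $168,000) × 3.1% × 131/366 = $466.0164
Total = $2,058.3661

$2,058.37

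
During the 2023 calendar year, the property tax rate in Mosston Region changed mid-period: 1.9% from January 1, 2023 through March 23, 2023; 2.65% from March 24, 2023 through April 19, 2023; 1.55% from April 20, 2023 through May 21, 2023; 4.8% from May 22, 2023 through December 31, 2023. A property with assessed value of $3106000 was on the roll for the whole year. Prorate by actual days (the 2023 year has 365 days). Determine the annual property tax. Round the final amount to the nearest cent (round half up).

January 1 – March 23, 2023: 82 days at 1.9% → $3106000 × 1.9% × 82/365 = $13257.9397
March 24 – April 19, 2023: 27 days at 2.65% → $3106000 × 2.65% × 27/365 = $6088.6110
April 20 – May 21, 2023: 32 days at 1.55% → $3106000 × 1.55% × 32/365 = $4220.7562
May 22 – December 31, 2023: 224 days at 4.8% → $3106000 × 4.8% × 224/365 = $91495.1014
Total = $115062.4082

$115062.41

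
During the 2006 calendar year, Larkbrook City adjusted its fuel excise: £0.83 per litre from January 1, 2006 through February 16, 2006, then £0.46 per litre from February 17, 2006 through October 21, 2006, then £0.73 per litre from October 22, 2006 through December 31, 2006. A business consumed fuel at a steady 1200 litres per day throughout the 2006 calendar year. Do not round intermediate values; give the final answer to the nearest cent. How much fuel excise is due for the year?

£245,352.00

January 1 – February 16, 2006: 47 days × 1200 litres/day = 56,400 litres at £0.83/litre → £46,812.00
February 17 – October 21, 2006: 247 days × 1200 litres/day = 296,400 litres at £0.46/litre → £136,344.00
October 22 – December 31, 2006: 71 days × 1200 litres/day = 85,200 litres at £0.73/litre → £62,196.00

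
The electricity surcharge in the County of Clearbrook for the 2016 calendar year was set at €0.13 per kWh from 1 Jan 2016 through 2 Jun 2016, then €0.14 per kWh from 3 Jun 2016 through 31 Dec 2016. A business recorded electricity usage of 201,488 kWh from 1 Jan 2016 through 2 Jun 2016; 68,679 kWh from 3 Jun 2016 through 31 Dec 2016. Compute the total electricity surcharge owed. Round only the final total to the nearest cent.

€35808.50

1 Jan – 2 Jun 2016: 201,488 kWh at €0.13/kWh → €26193.44
3 Jun – 31 Dec 2016: 68,679 kWh at €0.14/kWh → €9615.06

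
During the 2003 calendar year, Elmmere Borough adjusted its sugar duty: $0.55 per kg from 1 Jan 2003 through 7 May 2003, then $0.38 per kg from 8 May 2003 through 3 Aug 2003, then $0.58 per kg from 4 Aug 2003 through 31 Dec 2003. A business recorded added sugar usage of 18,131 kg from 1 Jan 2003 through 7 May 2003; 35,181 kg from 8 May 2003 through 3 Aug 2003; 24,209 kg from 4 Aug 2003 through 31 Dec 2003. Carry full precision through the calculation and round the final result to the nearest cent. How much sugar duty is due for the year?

1 Jan – 7 May 2003: 18,131 kg at $0.55/kg → $9972.05
8 May – 3 Aug 2003: 35,181 kg at $0.38/kg → $13368.78
4 Aug – 31 Dec 2003: 24,209 kg at $0.58/kg → $14041.22

$37382.05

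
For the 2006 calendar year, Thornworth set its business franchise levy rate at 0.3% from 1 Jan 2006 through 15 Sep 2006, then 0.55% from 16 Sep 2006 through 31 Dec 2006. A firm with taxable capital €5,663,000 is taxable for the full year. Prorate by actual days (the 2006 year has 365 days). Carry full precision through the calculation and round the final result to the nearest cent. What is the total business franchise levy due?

€21,139.28

1 Jan – 15 Sep 2006: 258 days at 0.3% → €5,663,000 × 0.3% × 258/365 = €12,008.6630
16 Sep – 31 Dec 2006: 107 days at 0.55% → €5,663,000 × 0.55% × 107/365 = €9,130.6178
Total = €21,139.2808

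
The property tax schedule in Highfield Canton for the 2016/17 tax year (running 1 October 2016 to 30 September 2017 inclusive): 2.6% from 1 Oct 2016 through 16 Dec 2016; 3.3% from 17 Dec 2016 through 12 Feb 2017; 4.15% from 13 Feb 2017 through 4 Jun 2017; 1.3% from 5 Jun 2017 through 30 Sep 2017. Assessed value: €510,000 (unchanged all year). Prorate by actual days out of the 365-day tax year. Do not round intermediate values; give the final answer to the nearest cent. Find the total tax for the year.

1 Oct – 16 Dec 2016: 77 days at 2.6% → €510,000 × 2.6% × 77/365 = €2,797.3151
17 Dec 2016 – 12 Feb 2017: 58 days at 3.3% → €510,000 × 3.3% × 58/365 = €2,674.3562
13 Feb – 4 Jun 2017: 112 days at 4.15% → €510,000 × 4.15% × 112/365 = €6,494.4658
5 Jun – 30 Sep 2017: 118 days at 1.3% → €510,000 × 1.3% × 118/365 = €2,143.3973
Total = €14,109.5342

€14,109.53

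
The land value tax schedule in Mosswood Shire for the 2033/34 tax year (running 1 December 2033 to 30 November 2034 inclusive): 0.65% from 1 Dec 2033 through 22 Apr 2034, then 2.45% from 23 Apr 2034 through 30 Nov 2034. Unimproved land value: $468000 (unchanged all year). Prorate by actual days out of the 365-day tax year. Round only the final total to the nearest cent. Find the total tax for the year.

$8165.64

1 Dec 2033 – 22 Apr 2034: 143 days at 0.65% → $468000 × 0.65% × 143/365 = $1191.7973
23 Apr – 30 Nov 2034: 222 days at 2.45% → $468000 × 2.45% × 222/365 = $6973.8411
Total = $8165.6384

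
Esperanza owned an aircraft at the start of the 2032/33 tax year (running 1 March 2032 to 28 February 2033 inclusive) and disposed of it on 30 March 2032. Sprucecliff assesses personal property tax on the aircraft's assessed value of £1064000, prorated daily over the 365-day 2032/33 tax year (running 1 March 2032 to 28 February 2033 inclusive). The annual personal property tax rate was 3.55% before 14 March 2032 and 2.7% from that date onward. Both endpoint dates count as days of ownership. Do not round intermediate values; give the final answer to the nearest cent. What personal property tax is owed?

£2683.32

1 March – 13 March 2032: 13 days at 3.55% → £1064000 × 3.55% × 13/365 = £1345.3041
14 March – 30 March 2032: 17 days at 2.7% → £1064000 × 2.7% × 17/365 = £1338.0164
Total = £2683.3205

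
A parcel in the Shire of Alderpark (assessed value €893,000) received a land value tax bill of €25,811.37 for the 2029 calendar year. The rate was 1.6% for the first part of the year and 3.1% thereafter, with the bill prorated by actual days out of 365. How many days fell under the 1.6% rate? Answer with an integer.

51 days

Let d = days at the first rate; then 365 − d days at the second rate.
€893,000 × [1.6%·d + 3.1%·(365−d)] / 365 = €25,811.37
Solving gives d = 51, so the new rate took effect on 21 February 2029.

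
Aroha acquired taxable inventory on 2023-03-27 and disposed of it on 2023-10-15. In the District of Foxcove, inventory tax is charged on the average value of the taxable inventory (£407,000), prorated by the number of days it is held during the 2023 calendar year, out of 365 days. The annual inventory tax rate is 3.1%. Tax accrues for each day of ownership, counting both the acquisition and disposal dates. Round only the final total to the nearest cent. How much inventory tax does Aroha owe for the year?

Days held (2023-03-27 to 2023-10-15): 203 out of 365
Tax = £407,000 × 3.1% × 203/365 = £7,017.1260

£7,017.13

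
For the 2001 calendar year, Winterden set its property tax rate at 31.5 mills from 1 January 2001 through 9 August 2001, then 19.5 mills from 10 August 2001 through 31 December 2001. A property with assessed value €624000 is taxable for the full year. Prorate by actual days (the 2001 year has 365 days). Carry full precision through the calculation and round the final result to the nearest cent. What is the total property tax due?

€16701.83

1 January – 9 August 2001: 221 days at 31.5 mills → €624000 × 3.15% × 221/365 = €11901.3041
10 August – 31 December 2001: 144 days at 19.5 mills → €624000 × 1.95% × 144/365 = €4800.5260
Total = €16701.8301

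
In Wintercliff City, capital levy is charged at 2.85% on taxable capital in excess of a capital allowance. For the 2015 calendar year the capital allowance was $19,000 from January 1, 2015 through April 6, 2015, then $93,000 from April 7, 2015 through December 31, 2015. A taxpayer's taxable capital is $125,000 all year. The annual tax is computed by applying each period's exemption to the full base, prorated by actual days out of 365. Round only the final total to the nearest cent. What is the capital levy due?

$1,466.70

January 1 – April 6, 2015: 96 days, exemption $19,000 → ($125,000 − $19,000) × 2.85% × 96/365 = $794.5644
April 7 – December 31, 2015: 269 days, exemption $93,000 → ($125,000 − $93,000) × 2.85% × 269/365 = $672.1315
Total = $1,466.6959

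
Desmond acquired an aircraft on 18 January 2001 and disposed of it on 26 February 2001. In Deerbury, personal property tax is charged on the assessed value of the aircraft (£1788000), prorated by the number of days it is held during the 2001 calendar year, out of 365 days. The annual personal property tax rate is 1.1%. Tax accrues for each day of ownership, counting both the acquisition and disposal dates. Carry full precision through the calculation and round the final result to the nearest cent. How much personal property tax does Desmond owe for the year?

£2155.40

Days held (18 January – 26 February 2001): 40 out of 365
Tax = £1788000 × 1.1% × 40/365 = £2155.3973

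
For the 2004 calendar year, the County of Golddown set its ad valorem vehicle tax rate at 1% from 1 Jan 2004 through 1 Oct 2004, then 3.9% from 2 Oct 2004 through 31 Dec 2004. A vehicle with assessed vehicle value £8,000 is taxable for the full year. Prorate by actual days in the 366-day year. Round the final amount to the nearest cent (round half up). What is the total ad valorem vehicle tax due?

£137.68

1 Jan – 1 Oct 2004: 275 days at 1% → £8,000 × 1% × 275/366 = £60.1093
2 Oct – 31 Dec 2004: 91 days at 3.9% → £8,000 × 3.9% × 91/366 = £77.5738
Total = £137.6831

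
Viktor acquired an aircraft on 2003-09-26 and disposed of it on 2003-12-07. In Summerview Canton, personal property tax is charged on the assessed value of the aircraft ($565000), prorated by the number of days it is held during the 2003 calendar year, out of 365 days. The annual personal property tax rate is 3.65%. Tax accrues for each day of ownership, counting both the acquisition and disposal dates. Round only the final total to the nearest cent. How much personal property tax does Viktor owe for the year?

Days held (2003-09-26 to 2003-12-07): 73 out of 365
Tax = $565000 × 3.65% × 73/365 = $4124.5000

$4124.50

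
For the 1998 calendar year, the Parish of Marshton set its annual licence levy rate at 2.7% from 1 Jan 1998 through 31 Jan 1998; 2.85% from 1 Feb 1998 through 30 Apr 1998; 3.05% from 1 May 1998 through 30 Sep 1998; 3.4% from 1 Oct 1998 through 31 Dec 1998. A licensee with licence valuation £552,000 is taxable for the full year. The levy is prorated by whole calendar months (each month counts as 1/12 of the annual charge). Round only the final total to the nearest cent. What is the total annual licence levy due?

£16,882.00

1 Jan – 31 Jan 1998: 1 month at 2.7% → £552,000 × 2.7% × 1/12 = £1,242.0000
1 Feb – 30 Apr 1998: 3 months at 2.85% → £552,000 × 2.85% × 3/12 = £3,933.0000
1 May – 30 Sep 1998: 5 months at 3.05% → £552,000 × 3.05% × 5/12 = £7,015.0000
1 Oct – 31 Dec 1998: 3 months at 3.4% → £552,000 × 3.4% × 3/12 = £4,692.0000
Total = £16,882.0000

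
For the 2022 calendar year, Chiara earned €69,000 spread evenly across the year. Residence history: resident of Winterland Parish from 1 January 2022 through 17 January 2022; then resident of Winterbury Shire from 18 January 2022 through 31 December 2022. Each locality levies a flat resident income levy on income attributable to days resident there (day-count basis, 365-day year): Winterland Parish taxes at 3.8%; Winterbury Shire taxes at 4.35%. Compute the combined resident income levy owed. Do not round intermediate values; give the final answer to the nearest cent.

Winterland Parish, 1 January – 17 January 2022: 17 days → €69,000 × 3.8% × 17/365 = €122.1205
Winterbury Shire, 18 January – 31 December 2022: 348 days → €69,000 × 4.35% × 348/365 = €2,861.7041
Total = €2,983.8247

€2,983.82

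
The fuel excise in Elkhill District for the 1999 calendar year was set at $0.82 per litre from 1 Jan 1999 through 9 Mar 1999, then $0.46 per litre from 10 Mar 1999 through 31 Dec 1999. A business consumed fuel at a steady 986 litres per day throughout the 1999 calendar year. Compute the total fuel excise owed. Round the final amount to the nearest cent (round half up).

$189,686.68

1 Jan – 9 Mar 1999: 68 days × 986 litres/day = 67,048 litres at $0.82/litre → $54,979.36
10 Mar – 31 Dec 1999: 297 days × 986 litres/day = 292,842 litres at $0.46/litre → $134,707.32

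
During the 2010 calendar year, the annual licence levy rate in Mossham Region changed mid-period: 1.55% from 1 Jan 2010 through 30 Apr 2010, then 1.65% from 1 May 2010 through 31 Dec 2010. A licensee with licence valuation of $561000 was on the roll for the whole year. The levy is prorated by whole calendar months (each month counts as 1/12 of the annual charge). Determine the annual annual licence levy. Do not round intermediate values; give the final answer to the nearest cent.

$9069.50

1 Jan – 30 Apr 2010: 4 months at 1.55% → $561000 × 1.55% × 4/12 = $2898.5000
1 May – 31 Dec 2010: 8 months at 1.65% → $561000 × 1.65% × 8/12 = $6171.0000
Total = $9069.5000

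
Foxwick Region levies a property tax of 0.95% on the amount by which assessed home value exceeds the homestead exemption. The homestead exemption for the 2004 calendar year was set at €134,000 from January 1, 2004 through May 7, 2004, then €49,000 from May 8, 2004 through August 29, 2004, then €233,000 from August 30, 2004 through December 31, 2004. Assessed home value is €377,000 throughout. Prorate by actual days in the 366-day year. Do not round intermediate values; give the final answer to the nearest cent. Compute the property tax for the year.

January 1 – May 7, 2004: 128 days, exemption €134,000 → (€377,000 − €134,000) × 0.95% × 128/366 = €807.3443
May 8 – August 29, 2004: 114 days, exemption €49,000 → (€377,000 − €49,000) × 0.95% × 114/366 = €970.5574
August 30 – December 31, 2004: 124 days, exemption €233,000 → (€377,000 − €233,000) × 0.95% × 124/366 = €463.4754
Total = €2,241.3770

€2,241.38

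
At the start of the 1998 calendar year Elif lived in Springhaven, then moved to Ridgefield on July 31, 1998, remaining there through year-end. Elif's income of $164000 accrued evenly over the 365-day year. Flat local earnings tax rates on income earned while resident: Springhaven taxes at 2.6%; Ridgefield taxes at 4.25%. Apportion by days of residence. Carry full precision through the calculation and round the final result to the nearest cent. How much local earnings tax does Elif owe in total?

Springhaven, January 1 – July 30, 1998: 211 days → $164000 × 2.6% × 211/365 = $2464.9425
Ridgefield, July 31 – December 31, 1998: 154 days → $164000 × 4.25% × 154/365 = $2940.7671
Total = $5405.7096

$5405.71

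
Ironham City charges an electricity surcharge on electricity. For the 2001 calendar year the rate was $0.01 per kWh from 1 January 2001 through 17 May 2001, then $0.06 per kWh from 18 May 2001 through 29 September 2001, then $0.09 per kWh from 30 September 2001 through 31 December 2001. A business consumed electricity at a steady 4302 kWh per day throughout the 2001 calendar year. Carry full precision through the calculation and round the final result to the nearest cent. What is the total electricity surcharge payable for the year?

1 January – 17 May 2001: 137 days × 4302 kWh/day = 589,374 kWh at $0.01/kWh → $5893.74
18 May – 29 September 2001: 135 days × 4302 kWh/day = 580,770 kWh at $0.06/kWh → $34846.20
30 September – 31 December 2001: 93 days × 4302 kWh/day = 400,086 kWh at $0.09/kWh → $36007.74

$76747.68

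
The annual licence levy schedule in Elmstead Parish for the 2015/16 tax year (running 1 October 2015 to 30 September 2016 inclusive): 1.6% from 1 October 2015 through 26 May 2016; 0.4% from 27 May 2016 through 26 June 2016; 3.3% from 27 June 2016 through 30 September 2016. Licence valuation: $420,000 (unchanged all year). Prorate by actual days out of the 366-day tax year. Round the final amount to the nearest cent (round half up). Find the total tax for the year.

1 October 2015 – 26 May 2016: 239 days at 1.6% → $420,000 × 1.6% × 239/366 = $4,388.1967
27 May – 26 June 2016: 31 days at 0.4% → $420,000 × 0.4% × 31/366 = $142.2951
27 June – 30 September 2016: 96 days at 3.3% → $420,000 × 3.3% × 96/366 = $3,635.4098
Total = $8,165.9016

$8,165.90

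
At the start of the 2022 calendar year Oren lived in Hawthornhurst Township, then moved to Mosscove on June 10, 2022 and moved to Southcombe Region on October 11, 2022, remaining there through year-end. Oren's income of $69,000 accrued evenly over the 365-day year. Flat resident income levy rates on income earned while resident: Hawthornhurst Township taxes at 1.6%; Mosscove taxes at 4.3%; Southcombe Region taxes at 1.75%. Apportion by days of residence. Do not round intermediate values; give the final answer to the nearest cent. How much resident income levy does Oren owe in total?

Hawthornhurst Township, January 1 – June 9, 2022: 160 days → $69,000 × 1.6% × 160/365 = $483.9452
Mosscove, June 10 – October 10, 2022: 123 days → $69,000 × 4.3% × 123/365 = $999.8384
Southcombe Region, October 11 – December 31, 2022: 82 days → $69,000 × 1.75% × 82/365 = $271.2740
Total = $1,755.0575

$1,755.06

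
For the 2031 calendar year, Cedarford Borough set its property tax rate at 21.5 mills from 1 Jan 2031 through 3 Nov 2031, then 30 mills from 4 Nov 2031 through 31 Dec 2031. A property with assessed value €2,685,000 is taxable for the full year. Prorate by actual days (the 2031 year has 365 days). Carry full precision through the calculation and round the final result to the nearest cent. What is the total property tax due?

1 Jan – 3 Nov 2031: 307 days at 21.5 mills → €2,685,000 × 2.15% × 307/365 = €48,554.3630
4 Nov – 31 Dec 2031: 58 days at 30 mills → €2,685,000 × 3% × 58/365 = €12,799.7260
Total = €61,354.0890

€61,354.09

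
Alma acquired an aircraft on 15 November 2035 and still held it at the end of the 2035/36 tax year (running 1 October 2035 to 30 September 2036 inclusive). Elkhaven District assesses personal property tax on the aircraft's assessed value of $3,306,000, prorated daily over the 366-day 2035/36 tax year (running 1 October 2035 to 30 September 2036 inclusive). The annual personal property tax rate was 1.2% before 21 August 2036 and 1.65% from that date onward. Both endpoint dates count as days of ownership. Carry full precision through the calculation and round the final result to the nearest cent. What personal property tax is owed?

15 November 2035 – 20 August 2036: 280 days at 1.2% → $3,306,000 × 1.2% × 280/366 = $30,350.1639
21 August – 30 September 2036: 41 days at 1.65% → $3,306,000 × 1.65% × 41/366 = $6,110.6803
Total = $36,460.8443

$36,460.84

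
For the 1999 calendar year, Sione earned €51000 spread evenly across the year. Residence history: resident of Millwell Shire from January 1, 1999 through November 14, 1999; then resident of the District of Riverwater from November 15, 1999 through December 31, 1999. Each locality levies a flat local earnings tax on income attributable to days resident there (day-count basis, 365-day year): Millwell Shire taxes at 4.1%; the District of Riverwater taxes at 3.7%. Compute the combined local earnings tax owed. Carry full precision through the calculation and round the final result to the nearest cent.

€2064.73

Millwell Shire, January 1 – November 14, 1999: 318 days → €51000 × 4.1% × 318/365 = €1821.7479
The District of Riverwater, November 15 – December 31, 1999: 47 days → €51000 × 3.7% × 47/365 = €242.9836
Total = €2064.7315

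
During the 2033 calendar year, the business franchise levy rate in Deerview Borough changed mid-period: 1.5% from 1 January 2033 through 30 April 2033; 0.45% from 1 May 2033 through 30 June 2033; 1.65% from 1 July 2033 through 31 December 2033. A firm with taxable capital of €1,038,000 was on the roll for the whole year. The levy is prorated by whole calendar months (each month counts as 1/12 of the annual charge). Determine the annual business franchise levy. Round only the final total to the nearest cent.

€14,532.00

1 January – 30 April 2033: 4 months at 1.5% → €1,038,000 × 1.5% × 4/12 = €5,190.0000
1 May – 30 June 2033: 2 months at 0.45% → €1,038,000 × 0.45% × 2/12 = €778.5000
1 July – 31 December 2033: 6 months at 1.65% → €1,038,000 × 1.65% × 6/12 = €8,563.5000
Total = €14,532.0000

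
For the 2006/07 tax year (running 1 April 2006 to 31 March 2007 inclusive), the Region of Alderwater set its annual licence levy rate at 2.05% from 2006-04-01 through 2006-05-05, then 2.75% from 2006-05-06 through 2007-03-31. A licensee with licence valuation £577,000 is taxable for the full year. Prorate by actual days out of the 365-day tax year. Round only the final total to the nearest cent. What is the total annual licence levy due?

£15,480.20

2006-04-01 to 2006-05-05: 35 days at 2.05% → £577,000 × 2.05% × 35/365 = £1,134.2397
2006-05-06 to 2007-03-31: 330 days at 2.75% → £577,000 × 2.75% × 330/365 = £14,345.9589
Total = £15,480.1986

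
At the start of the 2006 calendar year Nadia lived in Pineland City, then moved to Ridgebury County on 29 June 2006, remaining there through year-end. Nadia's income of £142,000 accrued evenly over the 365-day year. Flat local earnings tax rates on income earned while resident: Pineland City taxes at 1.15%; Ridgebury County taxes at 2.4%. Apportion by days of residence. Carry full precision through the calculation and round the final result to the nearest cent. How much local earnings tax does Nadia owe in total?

£2,537.52

Pineland City, 1 January – 28 June 2006: 179 days → £142,000 × 1.15% × 179/365 = £800.8411
Ridgebury County, 29 June – 31 December 2006: 186 days → £142,000 × 2.4% × 186/365 = £1,736.6795
Total = £2,537.5205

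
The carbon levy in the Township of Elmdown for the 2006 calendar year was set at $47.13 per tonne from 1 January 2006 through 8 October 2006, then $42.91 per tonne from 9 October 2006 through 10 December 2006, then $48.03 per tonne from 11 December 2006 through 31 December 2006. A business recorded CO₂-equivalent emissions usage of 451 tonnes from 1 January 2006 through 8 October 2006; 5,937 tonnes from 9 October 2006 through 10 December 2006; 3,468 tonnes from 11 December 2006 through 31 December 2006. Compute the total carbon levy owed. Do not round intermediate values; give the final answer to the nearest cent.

1 January – 8 October 2006: 451 tonnes at $47.13/tonne → $21,255.63
9 October – 10 December 2006: 5,937 tonnes at $42.91/tonne → $254,756.67
11 December – 31 December 2006: 3,468 tonnes at $48.03/tonne → $166,568.04

$442,580.34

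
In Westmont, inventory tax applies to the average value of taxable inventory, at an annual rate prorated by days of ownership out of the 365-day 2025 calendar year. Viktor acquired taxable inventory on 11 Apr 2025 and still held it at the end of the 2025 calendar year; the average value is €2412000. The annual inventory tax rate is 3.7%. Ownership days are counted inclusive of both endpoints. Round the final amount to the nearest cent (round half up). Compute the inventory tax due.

€64793.59

Days held (11 Apr – 31 Dec 2025): 265 out of 365
Tax = €2412000 × 3.7% × 265/365 = €64793.5890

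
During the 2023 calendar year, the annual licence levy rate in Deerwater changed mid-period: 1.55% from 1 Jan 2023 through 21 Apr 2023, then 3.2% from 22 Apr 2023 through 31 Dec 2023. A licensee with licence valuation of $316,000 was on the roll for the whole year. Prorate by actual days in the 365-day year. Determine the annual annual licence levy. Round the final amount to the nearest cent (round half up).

$8,526.37

1 Jan – 21 Apr 2023: 111 days at 1.55% → $316,000 × 1.55% × 111/365 = $1,489.5288
22 Apr – 31 Dec 2023: 254 days at 3.2% → $316,000 × 3.2% × 254/365 = $7,036.8438
Total = $8,526.3726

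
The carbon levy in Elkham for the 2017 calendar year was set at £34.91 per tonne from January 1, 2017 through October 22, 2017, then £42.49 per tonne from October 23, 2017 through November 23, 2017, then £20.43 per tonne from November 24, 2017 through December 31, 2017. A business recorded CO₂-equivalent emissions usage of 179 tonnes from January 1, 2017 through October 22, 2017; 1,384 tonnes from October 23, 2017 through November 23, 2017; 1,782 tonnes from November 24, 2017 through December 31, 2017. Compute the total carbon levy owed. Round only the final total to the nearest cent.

January 1 – October 22, 2017: 179 tonnes at £34.91/tonne → £6,248.89
October 23 – November 23, 2017: 1,384 tonnes at £42.49/tonne → £58,806.16
November 24 – December 31, 2017: 1,782 tonnes at £20.43/tonne → £36,406.26

£101,461.31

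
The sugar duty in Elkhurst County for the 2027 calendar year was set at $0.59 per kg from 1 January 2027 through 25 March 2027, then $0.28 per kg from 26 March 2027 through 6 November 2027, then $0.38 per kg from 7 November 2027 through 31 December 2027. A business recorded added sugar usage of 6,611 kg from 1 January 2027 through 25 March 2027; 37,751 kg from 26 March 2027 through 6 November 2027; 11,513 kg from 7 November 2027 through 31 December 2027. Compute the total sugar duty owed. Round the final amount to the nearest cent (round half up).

1 January – 25 March 2027: 6,611 kg at $0.59/kg → $3,900.49
26 March – 6 November 2027: 37,751 kg at $0.28/kg → $10,570.28
7 November – 31 December 2027: 11,513 kg at $0.38/kg → $4,374.94

$18,845.71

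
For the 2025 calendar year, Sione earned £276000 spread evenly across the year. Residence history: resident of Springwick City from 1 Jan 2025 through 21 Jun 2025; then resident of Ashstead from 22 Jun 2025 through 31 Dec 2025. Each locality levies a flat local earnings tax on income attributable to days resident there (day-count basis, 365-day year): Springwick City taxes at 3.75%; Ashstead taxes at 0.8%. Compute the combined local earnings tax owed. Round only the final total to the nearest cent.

£6044.78

Springwick City, 1 Jan – 21 Jun 2025: 172 days → £276000 × 3.75% × 172/365 = £4877.2603
Ashstead, 22 Jun – 31 Dec 2025: 193 days → £276000 × 0.8% × 193/365 = £1167.5178
Total = £6044.7781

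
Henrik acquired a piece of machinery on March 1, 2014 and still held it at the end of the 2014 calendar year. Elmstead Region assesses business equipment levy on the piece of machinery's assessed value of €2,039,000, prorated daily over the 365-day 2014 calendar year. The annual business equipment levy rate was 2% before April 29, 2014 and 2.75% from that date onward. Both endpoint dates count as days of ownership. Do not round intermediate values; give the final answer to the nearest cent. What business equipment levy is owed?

€44,536.79

March 1 – April 28, 2014: 59 days at 2% → €2,039,000 × 2% × 59/365 = €6,591.8356
April 29 – December 31, 2014: 247 days at 2.75% → €2,039,000 × 2.75% × 247/365 = €37,944.9521
Total = €44,536.7877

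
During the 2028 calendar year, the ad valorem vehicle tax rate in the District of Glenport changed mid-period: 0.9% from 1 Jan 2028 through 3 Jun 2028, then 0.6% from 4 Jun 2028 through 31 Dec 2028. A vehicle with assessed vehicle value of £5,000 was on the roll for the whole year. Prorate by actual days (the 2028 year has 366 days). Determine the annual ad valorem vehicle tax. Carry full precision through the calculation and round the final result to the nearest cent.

£36.35

1 Jan – 3 Jun 2028: 155 days at 0.9% → £5,000 × 0.9% × 155/366 = £19.0574
4 Jun – 31 Dec 2028: 211 days at 0.6% → £5,000 × 0.6% × 211/366 = £17.2951
Total = £36.3525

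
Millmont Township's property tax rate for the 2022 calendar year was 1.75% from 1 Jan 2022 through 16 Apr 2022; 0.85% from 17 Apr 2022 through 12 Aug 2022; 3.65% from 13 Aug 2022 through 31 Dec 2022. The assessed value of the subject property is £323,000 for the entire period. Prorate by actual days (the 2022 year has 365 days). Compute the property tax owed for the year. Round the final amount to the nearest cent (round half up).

£7,083.43

1 Jan – 16 Apr 2022: 106 days at 1.75% → £323,000 × 1.75% × 106/365 = £1,641.5479
17 Apr – 12 Aug 2022: 118 days at 0.85% → £323,000 × 0.85% × 118/365 = £887.5863
13 Aug – 31 Dec 2022: 141 days at 3.65% → £323,000 × 3.65% × 141/365 = £4,554.3000
Total = £7,083.4342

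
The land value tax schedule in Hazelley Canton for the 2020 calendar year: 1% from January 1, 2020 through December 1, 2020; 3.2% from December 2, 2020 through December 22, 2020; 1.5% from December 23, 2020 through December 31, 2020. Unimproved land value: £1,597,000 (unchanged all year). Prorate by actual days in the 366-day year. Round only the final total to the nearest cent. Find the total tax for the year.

£18,182.24

January 1 – December 1, 2020: 336 days at 1% → £1,597,000 × 1% × 336/366 = £14,660.9836
December 2 – December 22, 2020: 21 days at 3.2% → £1,597,000 × 3.2% × 21/366 = £2,932.1967
December 23 – December 31, 2020: 9 days at 1.5% → £1,597,000 × 1.5% × 9/366 = £589.0574
Total = £18,182.2377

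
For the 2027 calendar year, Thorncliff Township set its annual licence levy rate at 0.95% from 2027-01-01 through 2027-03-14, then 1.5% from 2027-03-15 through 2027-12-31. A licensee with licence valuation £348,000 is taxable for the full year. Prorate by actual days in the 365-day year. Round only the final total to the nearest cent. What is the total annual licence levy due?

2027-01-01 to 2027-03-14: 73 days at 0.95% → £348,000 × 0.95% × 73/365 = £661.2000
2027-03-15 to 2027-12-31: 292 days at 1.5% → £348,000 × 1.5% × 292/365 = £4,176.0000
Total = £4,837.2000

£4,837.20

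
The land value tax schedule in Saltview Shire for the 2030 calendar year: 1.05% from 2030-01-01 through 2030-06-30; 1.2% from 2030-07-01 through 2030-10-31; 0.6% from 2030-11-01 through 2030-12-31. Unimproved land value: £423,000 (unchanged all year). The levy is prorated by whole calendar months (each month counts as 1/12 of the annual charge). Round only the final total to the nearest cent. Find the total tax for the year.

£4,335.75

2030-01-01 to 2030-06-30: 6 months at 1.05% → £423,000 × 1.05% × 6/12 = £2,220.7500
2030-07-01 to 2030-10-31: 4 months at 1.2% → £423,000 × 1.2% × 4/12 = £1,692.0000
2030-11-01 to 2030-12-31: 2 months at 0.6% → £423,000 × 0.6% × 2/12 = £423.0000
Total = £4,335.7500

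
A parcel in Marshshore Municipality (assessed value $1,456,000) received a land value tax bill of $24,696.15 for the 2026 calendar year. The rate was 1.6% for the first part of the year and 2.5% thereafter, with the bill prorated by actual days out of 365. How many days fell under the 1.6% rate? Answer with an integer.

Let d = days at the first rate; then 365 − d days at the second rate.
$1,456,000 × [1.6%·d + 2.5%·(365−d)] / 365 = $24,696.15
Solving gives d = 326, so the new rate took effect on November 23, 2026.

326 days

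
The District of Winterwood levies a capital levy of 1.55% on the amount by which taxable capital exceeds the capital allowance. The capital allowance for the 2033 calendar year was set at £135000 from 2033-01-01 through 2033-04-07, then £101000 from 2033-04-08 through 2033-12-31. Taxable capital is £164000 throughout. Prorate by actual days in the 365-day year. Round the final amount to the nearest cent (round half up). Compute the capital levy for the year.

2033-01-01 to 2033-04-07: 97 days, exemption £135000 → (£164000 − £135000) × 1.55% × 97/365 = £119.4562
2033-04-08 to 2033-12-31: 268 days, exemption £101000 → (£164000 − £101000) × 1.55% × 268/365 = £716.9918
Total = £836.4479

£836.45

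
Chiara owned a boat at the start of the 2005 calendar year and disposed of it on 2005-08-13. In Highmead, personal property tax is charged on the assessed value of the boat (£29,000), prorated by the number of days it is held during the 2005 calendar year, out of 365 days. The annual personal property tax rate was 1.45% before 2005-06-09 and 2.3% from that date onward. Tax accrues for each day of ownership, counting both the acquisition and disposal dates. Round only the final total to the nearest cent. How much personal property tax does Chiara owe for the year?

2005-01-01 to 2005-06-08: 159 days at 1.45% → £29,000 × 1.45% × 159/365 = £183.1767
2005-06-09 to 2005-08-13: 66 days at 2.3% → £29,000 × 2.3% × 66/365 = £120.6082
Total = £303.7849

£303.78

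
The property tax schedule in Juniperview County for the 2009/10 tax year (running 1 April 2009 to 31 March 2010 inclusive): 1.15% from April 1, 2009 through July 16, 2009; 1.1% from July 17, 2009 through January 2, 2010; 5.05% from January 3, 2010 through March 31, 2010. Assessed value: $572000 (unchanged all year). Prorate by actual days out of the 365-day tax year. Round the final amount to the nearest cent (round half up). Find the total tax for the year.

$11823.16

April 1 – July 16, 2009: 107 days at 1.15% → $572000 × 1.15% × 107/365 = $1928.3452
July 17, 2009 – January 2, 2010: 170 days at 1.1% → $572000 × 1.1% × 170/365 = $2930.5205
January 3 – March 31, 2010: 88 days at 5.05% → $572000 × 5.05% × 88/365 = $6964.2959
Total = $11823.1616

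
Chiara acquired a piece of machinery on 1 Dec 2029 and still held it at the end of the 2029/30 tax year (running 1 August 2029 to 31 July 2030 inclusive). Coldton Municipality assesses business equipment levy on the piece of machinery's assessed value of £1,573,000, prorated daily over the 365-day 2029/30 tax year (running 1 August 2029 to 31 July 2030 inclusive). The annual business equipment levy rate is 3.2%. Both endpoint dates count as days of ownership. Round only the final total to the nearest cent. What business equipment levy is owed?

Days held (1 Dec 2029 – 31 Jul 2030): 243 out of 365
Tax = £1,573,000 × 3.2% × 243/365 = £33,511.3644

£33,511.36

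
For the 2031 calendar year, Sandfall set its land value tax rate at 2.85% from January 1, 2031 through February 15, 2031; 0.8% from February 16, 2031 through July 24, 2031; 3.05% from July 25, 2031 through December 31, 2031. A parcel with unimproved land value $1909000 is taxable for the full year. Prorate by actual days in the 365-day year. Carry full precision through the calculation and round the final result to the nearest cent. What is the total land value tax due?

January 1 – February 15, 2031: 46 days at 2.85% → $1909000 × 2.85% × 46/365 = $6856.7096
February 16 – July 24, 2031: 159 days at 0.8% → $1909000 × 0.8% × 159/365 = $6652.7342
July 25 – December 31, 2031: 160 days at 3.05% → $1909000 × 3.05% × 160/365 = $25523.0685
Total = $39032.5123

$39032.51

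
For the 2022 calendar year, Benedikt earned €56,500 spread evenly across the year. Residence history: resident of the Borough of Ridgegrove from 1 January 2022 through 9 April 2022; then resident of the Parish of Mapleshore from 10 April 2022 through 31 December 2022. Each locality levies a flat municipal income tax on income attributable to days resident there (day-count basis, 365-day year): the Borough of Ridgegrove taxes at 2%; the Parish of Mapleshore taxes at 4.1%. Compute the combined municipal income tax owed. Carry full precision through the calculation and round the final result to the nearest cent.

€1,994.68

The Borough of Ridgegrove, 1 January – 9 April 2022: 99 days → €56,500 × 2% × 99/365 = €306.4932
The Parish of Mapleshore, 10 April – 31 December 2022: 266 days → €56,500 × 4.1% × 266/365 = €1,688.1890
Total = €1,994.6822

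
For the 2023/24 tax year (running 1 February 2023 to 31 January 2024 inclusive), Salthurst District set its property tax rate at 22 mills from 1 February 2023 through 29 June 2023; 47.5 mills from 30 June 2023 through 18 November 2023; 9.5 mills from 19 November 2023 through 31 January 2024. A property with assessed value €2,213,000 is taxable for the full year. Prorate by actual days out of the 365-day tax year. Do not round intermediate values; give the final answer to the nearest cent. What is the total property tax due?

1 February – 29 June 2023: 149 days at 22 mills → €2,213,000 × 2.2% × 149/365 = €19,874.5589
30 June – 18 November 2023: 142 days at 47.5 mills → €2,213,000 × 4.75% × 142/365 = €40,895.0274
19 November 2023 – 31 January 2024: 74 days at 9.5 mills → €2,213,000 × 0.95% × 74/365 = €4,262.2986
Total = €65,031.8849

€65,031.88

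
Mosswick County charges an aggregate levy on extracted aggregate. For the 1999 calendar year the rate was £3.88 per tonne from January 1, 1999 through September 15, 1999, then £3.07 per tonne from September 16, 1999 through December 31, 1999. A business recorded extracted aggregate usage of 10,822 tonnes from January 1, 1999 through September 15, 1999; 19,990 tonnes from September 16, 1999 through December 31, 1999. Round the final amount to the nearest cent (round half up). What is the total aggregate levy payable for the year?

January 1 – September 15, 1999: 10,822 tonnes at £3.88/tonne → £41989.36
September 16 – December 31, 1999: 19,990 tonnes at £3.07/tonne → £61369.30

£103358.66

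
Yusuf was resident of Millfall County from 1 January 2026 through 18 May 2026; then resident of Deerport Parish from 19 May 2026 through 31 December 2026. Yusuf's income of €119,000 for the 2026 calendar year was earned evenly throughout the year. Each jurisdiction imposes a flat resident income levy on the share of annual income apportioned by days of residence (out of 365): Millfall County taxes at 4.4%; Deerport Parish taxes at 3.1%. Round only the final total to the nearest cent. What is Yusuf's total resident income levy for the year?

€4,273.89

Millfall County, 1 January – 18 May 2026: 138 days → €119,000 × 4.4% × 138/365 = €1,979.6384
Deerport Parish, 19 May – 31 December 2026: 227 days → €119,000 × 3.1% × 227/365 = €2,294.2548
Total = €4,273.8932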